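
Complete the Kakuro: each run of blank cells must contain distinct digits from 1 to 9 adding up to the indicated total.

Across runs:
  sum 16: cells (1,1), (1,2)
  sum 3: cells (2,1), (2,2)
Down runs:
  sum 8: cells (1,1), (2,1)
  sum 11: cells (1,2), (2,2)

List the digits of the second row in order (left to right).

1 2

16 in 2 cells must be {7,9}; 3 in 2 cells must be {1,2}.
The 16 across and the 8 down share only 7, so (1,1) = 7.
(1,2) = 16 − 7 = 9 completes the 16 across.
(2,1) = 8 − 7 = 1 completes the 8 down.
(2,2) = 3 − 1 = 2 completes the 3 across.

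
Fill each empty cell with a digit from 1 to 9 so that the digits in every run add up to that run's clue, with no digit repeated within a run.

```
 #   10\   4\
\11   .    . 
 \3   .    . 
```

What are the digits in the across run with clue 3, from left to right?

2, 1

3 in 2 cells must be {1,2}; 4 in 2 cells must be {1,3}.
The 11 across and the 4 down share only 3, so R1C2 = 3.
R2C2 = 4 − 3 = 1 completes the 4 down.
R1C1 = 11 − 3 = 8 completes the 11 across.
R2C1 = 3 − 1 = 2 completes the 3 across.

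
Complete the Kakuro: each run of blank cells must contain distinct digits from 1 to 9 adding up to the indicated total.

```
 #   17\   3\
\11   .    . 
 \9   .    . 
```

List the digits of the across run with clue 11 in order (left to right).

17 in 2 cells must be {8,9}; 3 in 2 cells must be {1,2}.
The 11 across and the 3 down share only 2, so R1C2 = 2.
The 9 across and the 17 down share only 8, so R2C1 = 8.
R2C2 = 9 − 8 = 1 completes the 9 across.
R1C1 = 11 − 2 = 9 completes the 11 across.

9 2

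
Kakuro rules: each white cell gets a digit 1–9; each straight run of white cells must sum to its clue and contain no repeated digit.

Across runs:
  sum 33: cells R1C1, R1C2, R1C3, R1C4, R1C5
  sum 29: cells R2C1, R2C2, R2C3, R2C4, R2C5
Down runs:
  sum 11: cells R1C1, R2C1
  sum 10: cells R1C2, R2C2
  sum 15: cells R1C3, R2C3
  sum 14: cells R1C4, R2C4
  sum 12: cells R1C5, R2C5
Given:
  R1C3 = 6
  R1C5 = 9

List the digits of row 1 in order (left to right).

7, 3, 6, 8, 9

R1C4 = 8: the only remaining digit allowed by both the 33 across and the 14 down.
R2C3 = 15 − 6 = 9 completes the 15 down.
R2C4 = 14 − 8 = 6 completes the 14 down.
R2C5 = 12 − 9 = 3 completes the 12 down.
No cell is forced outright now. R2C1 can only be 4 or 7 (the digits allowed by both its 29 across and its 11 down). If R2C1 = 7: then R1C1 would have to be in {3,7} for the 33 across but in {4} for the 11 down — contradiction. So R2C1 = 4.
R1C1 = 11 − 4 = 7 completes the 11 down.
R1C2 = 33 − 30 = 3 completes the 33 across.
R2C2 = 29 − 22 = 7 completes the 29 across.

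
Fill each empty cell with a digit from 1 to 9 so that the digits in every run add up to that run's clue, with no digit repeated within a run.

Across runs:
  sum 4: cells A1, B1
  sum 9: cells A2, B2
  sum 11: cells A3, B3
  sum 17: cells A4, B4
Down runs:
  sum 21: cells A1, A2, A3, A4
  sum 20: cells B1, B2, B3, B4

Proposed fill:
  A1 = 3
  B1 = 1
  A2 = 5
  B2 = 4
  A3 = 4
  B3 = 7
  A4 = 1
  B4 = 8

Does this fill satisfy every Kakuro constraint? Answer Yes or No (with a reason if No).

No — the across run A4–B4 sums to 9, not 17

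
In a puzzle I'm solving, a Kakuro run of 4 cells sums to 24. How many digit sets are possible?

4 distinct digits from 1–9 sum between 10 and 30.

8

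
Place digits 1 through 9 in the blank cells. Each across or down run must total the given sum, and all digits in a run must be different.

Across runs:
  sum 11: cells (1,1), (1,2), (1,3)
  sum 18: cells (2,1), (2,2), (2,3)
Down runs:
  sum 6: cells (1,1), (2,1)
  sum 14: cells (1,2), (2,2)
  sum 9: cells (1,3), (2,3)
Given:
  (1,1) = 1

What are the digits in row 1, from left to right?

1 8 2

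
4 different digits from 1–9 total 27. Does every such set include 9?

Every partition of 27 into 4 distinct digits includes 9: {3,7,8,9}, {4,6,8,9}, {5,6,7,9}.

Yes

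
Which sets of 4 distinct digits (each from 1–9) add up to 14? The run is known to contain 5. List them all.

4 distinct digits from 1–9 sum between 10 and 30.
Keeping only sets containing 5.

{1,2,5,6}; {2,3,4,5}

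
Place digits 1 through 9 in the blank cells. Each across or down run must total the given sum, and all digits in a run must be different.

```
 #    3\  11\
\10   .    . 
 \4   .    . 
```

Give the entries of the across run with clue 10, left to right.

4 in 2 cells must be {1,3}; 3 in 2 cells must be {1,2}.
The 4 across and the 3 down share only 1, so R2C1 = 1.
R2C2 = 4 − 1 = 3 completes the 4 across.
R1C1 = 3 − 1 = 2 completes the 3 down.
R1C2 = 10 − 2 = 8 completes the 10 across.

2 8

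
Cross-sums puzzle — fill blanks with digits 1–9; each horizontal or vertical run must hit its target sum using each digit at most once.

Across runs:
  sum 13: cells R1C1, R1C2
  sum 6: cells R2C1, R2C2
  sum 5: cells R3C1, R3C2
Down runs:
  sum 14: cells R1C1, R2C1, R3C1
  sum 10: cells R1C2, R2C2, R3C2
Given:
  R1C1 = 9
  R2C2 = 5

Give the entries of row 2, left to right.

1 5

R1C2 = 13 − 9 = 4 completes the 13 across.
R2C1 = 6 − 5 = 1 completes the 6 across.
R3C1 = 14 − 10 = 4 completes the 14 down.
R3C2 = 5 − 4 = 1 completes the 5 across.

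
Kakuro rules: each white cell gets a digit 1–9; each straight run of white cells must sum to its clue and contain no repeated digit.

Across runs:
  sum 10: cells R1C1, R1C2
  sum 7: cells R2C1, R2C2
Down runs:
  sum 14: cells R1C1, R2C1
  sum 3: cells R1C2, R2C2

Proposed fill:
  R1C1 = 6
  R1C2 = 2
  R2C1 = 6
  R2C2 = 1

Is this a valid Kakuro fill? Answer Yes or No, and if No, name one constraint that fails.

No — the across run R1C1–R1C2 sums to 8, not 10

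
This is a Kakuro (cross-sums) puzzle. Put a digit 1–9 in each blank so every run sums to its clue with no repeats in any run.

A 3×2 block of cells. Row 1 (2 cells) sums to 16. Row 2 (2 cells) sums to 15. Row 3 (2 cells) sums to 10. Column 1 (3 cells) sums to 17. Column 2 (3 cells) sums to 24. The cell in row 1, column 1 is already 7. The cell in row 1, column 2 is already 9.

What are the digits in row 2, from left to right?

8, 7

16 in 2 cells must be {7,9}; 24 in 3 cells must be {7,8,9}.
No cell is forced outright now. (2,2) can only be 7 or 8 (the digits allowed by both its 15 across and its 24 down). If (2,2) = 8: then (2,1) would have to be in {7} for the 15 across but in {1,2,4,6,8,9} for the 17 down — contradiction. So (2,2) = 7.
(2,1) = 15 − 7 = 8 completes the 15 across.
(3,1) = 17 − 15 = 2 completes the 17 down.
(3,2) = 10 − 2 = 8 completes the 10 across.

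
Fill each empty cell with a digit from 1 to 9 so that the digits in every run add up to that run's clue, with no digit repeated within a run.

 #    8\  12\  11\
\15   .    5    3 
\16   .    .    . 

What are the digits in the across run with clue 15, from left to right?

7 5 3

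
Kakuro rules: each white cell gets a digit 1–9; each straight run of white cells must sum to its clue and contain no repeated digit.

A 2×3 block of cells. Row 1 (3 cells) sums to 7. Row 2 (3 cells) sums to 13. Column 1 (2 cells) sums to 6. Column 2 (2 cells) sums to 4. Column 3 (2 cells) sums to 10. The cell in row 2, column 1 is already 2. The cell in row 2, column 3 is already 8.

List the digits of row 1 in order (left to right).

4 1 2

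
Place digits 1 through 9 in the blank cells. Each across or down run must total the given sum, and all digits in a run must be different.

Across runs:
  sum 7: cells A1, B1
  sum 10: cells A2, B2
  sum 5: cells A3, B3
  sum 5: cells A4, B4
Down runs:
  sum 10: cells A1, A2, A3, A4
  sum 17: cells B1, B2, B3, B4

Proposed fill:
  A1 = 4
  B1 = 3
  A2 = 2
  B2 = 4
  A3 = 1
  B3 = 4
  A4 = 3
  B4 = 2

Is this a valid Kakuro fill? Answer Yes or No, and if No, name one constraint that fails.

No — the across run A2–B2 sums to 6, not 10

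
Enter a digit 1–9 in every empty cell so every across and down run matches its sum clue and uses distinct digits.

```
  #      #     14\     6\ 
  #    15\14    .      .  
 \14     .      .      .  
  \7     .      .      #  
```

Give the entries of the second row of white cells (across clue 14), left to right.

The 14 across and the 6 down share only 5, so R1C3 = 5.
R2C3 = 6 − 5 = 1 completes the 6 down.
Intersecting the 7 across with the 15 down forces R3C1 = 6.
R3C2 = 7 − 6 = 1 completes the 7 across.
R1C2 = 14 − 5 = 9 completes the 14 across.
R2C1 = 15 − 6 = 9 completes the 15 down.
R2C2 = 14 − 10 = 4 completes the 14 across.

9 4 1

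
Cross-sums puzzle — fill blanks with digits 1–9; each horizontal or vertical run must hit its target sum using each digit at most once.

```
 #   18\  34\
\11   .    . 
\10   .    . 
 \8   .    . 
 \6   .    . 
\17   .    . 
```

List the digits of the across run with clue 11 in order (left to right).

17 in 2 cells must be {8,9}; 34 in 5 cells must be {4,6,7,8,9}.
Only 4 fits R4C2 under both its across sum 6 and down sum 34.
The 17 across and the 18 down share only 8, so R5C1 = 8.
R5C2 = 17 − 8 = 9 completes the 17 across.
R4C1 = 6 − 4 = 2 completes the 6 across.
No cell is forced outright now. R3C2 can only be 6 or 7 (the digits allowed by both its 8 across and its 34 down). If R3C2 = 6: then R3C1 would have to be in {2} for the 8 across but in {1,3,4} for the 18 down — contradiction. So R3C2 = 7.
R3C1 = 8 − 7 = 1 completes the 8 across.
Nothing is forced directly, so branch on R1C1, whose candidates are 3 or 4. If R1C1 = 4: then R1C2 would have to be in {7} for the 11 across but in {6,8} for the 34 down — contradiction. So R1C1 = 3.
R1C2 = 11 − 3 = 8 completes the 11 across.

3 8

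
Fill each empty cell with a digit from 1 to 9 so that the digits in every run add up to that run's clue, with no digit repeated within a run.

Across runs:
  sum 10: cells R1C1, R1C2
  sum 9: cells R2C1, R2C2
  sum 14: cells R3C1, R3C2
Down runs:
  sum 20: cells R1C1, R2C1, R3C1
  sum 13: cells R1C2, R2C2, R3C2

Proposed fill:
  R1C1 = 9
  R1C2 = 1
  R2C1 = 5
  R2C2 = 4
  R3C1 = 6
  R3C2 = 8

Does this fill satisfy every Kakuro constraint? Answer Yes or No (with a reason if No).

Across: 9+1=10; 5+4=9; 6+8=14. Down: 9+5+6=20; 1+4+8=13. No digit repeats within any run.

Yes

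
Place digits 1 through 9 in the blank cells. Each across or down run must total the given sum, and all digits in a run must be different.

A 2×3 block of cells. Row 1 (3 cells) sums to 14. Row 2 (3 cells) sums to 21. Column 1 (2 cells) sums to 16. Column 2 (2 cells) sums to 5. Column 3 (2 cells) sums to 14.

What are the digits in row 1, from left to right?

7 1 6

16 in 2 cells must be {7,9}.
The 21 across and the 5 down share only 4, so (2,2) = 4.
(1,2) = 5 − 4 = 1 completes the 5 down.
Given what's placed, (2,1) must be 9 to fit the 21 across and 16 down.
(2,3) = 21 − 13 = 8 completes the 21 across.
(1,1) = 16 − 9 = 7 completes the 16 down.
(1,3) = 14 − 8 = 6 completes the 14 across.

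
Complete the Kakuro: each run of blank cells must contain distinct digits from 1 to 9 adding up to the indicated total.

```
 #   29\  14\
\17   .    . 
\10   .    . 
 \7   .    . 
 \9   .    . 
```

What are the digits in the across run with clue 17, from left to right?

17 in 2 cells must be {8,9}; 29 in 4 cells must be {5,7,8,9}.
Only 8 fits R1C2 under both its across sum 17 and down sum 14.
The 7 across and the 29 down share only 5, so R3C1 = 5.
R3C2 = 7 − 5 = 2 completes the 7 across.
R1C1 = 17 − 8 = 9 completes the 17 across.

9 8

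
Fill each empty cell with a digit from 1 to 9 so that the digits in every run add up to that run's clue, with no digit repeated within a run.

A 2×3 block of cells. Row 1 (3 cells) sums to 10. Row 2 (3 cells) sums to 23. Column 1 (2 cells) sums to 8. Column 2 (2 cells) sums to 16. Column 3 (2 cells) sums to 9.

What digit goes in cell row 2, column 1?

6

23 in 3 cells must be {6,8,9}; 16 in 2 cells must be {7,9}.
The 10 across and the 16 down share only 7, so (1,2) = 7.
The 23 across and the 8 down share only 6, so (2,1) = 6.
(2,2) = 16 − 7 = 9 completes the 16 down.
(2,3) = 23 − 15 = 8 completes the 23 across.
(1,1) = 8 − 6 = 2 completes the 8 down.
(1,3) = 10 − 9 = 1 completes the 10 across.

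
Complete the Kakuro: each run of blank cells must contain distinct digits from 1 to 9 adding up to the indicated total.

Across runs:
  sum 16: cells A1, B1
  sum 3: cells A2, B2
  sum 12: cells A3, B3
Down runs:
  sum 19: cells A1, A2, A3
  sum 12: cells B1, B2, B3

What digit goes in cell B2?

1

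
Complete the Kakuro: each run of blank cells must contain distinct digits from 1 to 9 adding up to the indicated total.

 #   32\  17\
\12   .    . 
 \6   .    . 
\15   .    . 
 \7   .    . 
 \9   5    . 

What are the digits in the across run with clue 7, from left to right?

6, 1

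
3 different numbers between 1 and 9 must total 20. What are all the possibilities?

{3,8,9}; {4,7,9}; {5,6,9}; {5,7,8}

3 distinct digits from 1–9 sum between 6 and 24.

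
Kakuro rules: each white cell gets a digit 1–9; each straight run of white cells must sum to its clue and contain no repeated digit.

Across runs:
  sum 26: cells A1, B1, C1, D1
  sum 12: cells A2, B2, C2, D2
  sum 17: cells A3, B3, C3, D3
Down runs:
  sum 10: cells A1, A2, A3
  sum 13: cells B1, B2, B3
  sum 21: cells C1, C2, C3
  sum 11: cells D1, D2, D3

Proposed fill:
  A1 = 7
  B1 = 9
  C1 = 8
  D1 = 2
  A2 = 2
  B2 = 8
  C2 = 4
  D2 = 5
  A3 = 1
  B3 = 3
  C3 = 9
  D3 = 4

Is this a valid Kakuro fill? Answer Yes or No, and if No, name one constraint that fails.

No — the across run A2–D2 sums to 19, not 12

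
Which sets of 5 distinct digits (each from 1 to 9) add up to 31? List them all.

5 distinct digits from 1–9 sum between 15 and 35.

{1,6,7,8,9}; {2,5,7,8,9}; {3,4,7,8,9}; {3,5,6,8,9}; {4,5,6,7,9}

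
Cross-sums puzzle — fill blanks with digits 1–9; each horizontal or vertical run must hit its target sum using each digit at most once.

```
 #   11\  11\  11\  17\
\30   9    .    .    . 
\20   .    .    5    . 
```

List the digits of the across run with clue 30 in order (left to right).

30 in 4 cells must be {6,7,8,9}; 17 in 2 cells must be {8,9}.
R1C3 = 11 − 5 = 6 completes the 11 down.
Given what's placed, R1C4 must be 8 to fit the 30 across and 17 down.
R2C1 = 11 − 9 = 2 completes the 11 down.
R2C4 = 17 − 8 = 9 completes the 17 down.
R1C2 = 30 − 23 = 7 completes the 30 across.
R2C2 = 20 − 16 = 4 completes the 20 across.

9 7 6 8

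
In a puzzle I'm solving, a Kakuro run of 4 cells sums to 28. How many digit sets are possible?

4 distinct digits from 1–9 sum between 10 and 30.
Enumerating: {4,7,8,9}, {5,6,8,9}.

2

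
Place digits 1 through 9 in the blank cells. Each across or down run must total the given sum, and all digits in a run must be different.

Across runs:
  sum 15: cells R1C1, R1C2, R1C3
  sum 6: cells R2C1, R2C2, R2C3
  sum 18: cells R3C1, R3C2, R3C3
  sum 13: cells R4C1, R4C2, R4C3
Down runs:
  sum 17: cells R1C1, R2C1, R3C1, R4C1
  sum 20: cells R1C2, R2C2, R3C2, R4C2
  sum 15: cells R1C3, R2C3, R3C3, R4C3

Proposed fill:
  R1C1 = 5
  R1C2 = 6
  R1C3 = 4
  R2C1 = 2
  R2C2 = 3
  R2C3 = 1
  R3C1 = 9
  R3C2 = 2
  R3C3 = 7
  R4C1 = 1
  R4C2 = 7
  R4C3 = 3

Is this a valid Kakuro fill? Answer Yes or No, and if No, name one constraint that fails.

No — the across run R4C1–R4C3 sums to 11, not 13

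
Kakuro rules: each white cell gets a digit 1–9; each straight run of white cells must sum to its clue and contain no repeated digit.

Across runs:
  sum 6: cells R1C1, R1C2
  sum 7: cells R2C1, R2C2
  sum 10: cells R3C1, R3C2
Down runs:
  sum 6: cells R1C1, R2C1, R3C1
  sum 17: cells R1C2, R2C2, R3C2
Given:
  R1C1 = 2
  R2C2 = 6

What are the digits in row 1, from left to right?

6 in 3 cells must be {1,2,3}.
R1C2 = 6 − 2 = 4 completes the 6 across.
R2C1 = 7 − 6 = 1 completes the 7 across.
R3C1 = 6 − 3 = 3 completes the 6 down.
R3C2 = 10 − 3 = 7 completes the 10 across.

2 4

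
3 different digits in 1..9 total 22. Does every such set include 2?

No

Counterexample: {5,8,9} sums to 22 without using 2.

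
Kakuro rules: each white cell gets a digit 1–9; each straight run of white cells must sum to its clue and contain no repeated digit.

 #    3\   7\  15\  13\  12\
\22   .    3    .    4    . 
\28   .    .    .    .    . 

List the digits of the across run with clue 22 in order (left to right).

1 3 9 4 5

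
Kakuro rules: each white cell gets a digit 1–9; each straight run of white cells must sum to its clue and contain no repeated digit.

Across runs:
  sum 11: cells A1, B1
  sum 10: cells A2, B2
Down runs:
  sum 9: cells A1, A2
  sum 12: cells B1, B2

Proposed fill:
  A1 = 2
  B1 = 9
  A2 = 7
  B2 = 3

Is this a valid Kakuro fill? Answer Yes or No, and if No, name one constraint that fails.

Yes

Across: 2+9=11; 7+3=10. Down: 2+7=9; 9+3=12. No digit repeats within any run.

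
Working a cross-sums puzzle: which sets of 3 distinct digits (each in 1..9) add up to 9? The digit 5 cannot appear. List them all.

3 distinct digits from 1–9 sum between 6 and 24.
Dropping sets that contain 5.

{1,2,6}; {2,3,4}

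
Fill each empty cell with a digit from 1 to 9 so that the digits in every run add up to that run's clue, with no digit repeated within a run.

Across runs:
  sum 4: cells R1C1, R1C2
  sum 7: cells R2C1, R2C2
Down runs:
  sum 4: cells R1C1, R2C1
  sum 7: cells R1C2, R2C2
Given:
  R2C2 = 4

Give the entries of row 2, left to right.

3, 4

4 in 2 cells must be {1,3}.
R1C2 = 7 − 4 = 3 completes the 7 down.
R2C1 = 7 − 4 = 3 completes the 7 across.
R1C1 = 4 − 3 = 1 completes the 4 across.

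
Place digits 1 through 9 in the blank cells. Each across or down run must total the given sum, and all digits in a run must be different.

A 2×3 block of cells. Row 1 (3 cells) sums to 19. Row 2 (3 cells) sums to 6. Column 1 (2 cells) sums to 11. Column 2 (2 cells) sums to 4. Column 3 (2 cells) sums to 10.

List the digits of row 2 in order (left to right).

6 in 3 cells must be {1,2,3}; 4 in 2 cells must be {1,3}.
The 19 across and the 4 down share only 3, so (1,2) = 3.
(2,2) = 4 − 3 = 1 completes the 4 down.
Nothing is forced directly, so branch on (2,1), whose candidates are 2 or 3. If (2,1) = 3: then (1,1) would have to be in {7,9} for the 19 across but in {8} for the 11 down — contradiction. So (2,1) = 2.
(1,1) = 11 − 2 = 9 completes the 11 down.
(1,3) = 19 − 12 = 7 completes the 19 across.
(2,3) = 6 − 3 = 3 completes the 6 across.

2 1 3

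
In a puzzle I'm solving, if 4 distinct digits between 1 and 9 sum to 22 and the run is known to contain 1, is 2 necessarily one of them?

No

Counterexample: {1,4,8,9} sums to 22 under that restriction without using 2.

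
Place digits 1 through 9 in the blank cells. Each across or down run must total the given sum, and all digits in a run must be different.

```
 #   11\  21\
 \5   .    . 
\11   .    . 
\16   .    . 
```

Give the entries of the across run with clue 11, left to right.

16 in 2 cells must be {7,9}.
The 5 across and the 21 down share only 4, so R1C2 = 4.
The 16 across and the 11 down share only 7, so R3C1 = 7.
R3C2 = 16 − 7 = 9 completes the 16 across.
R1C1 = 5 − 4 = 1 completes the 5 across.
R2C1 = 11 − 8 = 3 completes the 11 down.
R2C2 = 11 − 3 = 8 completes the 11 across.

3 8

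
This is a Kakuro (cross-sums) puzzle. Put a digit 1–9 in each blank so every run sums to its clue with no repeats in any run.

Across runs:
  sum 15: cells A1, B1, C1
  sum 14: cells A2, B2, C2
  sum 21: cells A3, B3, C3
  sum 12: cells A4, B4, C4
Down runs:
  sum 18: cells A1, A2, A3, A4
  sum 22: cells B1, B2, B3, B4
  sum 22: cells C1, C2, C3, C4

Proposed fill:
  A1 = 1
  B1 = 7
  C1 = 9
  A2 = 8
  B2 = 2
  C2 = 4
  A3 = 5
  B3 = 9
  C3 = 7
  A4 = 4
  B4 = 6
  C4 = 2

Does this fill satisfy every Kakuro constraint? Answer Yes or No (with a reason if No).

No — the across run A1–C1 sums to 17, not 15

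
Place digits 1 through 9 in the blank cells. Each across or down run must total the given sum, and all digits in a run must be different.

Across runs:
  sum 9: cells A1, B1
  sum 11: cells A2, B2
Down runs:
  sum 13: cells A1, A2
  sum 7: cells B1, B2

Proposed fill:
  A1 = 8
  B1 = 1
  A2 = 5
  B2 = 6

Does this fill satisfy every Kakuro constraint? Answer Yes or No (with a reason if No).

Across: 8+1=9; 5+6=11. Down: 8+5=13; 1+6=7. No digit repeats within any run.

Yes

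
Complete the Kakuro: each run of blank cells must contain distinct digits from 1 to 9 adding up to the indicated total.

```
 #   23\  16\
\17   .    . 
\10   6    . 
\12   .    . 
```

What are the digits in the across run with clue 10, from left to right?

17 in 2 cells must be {8,9}; 23 in 3 cells must be {6,8,9}.
R2C2 = 10 − 6 = 4 completes the 10 across.
Given what's placed, R1C2 must be 9 to fit the 17 across and 16 down.
R3C2 = 16 − 13 = 3 completes the 16 down.
R1C1 = 17 − 9 = 8 completes the 17 across.
R3C1 = 12 − 3 = 9 completes the 12 across.

6, 4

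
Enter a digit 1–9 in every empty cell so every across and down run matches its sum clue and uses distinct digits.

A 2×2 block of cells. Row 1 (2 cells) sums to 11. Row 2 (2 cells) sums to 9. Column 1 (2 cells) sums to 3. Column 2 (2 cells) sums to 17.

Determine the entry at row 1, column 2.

3 in 2 cells must be {1,2}; 17 in 2 cells must be {8,9}.
The 11 across and the 3 down share only 2, so (1,1) = 2.
(1,2) = 11 − 2 = 9 completes the 11 across.
(2,1) = 3 − 2 = 1 completes the 3 down.
(2,2) = 9 − 1 = 8 completes the 9 across.

9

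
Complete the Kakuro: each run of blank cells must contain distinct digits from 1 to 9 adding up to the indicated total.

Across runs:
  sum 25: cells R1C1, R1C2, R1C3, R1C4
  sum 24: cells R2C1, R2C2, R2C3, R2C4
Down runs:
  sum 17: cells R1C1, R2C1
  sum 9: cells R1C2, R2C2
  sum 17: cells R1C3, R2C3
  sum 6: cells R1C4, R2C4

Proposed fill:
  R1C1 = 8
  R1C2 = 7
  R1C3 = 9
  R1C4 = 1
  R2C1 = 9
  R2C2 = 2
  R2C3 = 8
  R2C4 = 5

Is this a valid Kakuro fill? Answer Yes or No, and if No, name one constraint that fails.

Across: 8+7+9+1=25; 9+2+8+5=24. Down: 8+9=17; 7+2=9; 9+8=17; 1+5=6. No digit repeats within any run.

Yes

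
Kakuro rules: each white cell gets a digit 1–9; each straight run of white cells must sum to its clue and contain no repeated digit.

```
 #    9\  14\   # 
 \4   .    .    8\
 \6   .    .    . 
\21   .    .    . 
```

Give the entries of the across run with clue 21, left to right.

5 9 7

4 in 2 cells must be {1,3}; 6 in 3 cells must be {1,2,3}.
Nothing is forced directly, so branch on R1C1, whose candidates are 1 or 3. If R1C1 = 3: that forces R1C2 = 1, after which R2C2 would have to be in {1,2,3} for the 6 across but in {4,5,6,7,8,9} for the 14 down — contradiction. So R1C1 = 1.
R1C2 = 4 − 1 = 3 completes the 4 across.
Given what's placed, R2C2 must be 2 to fit the 6 across and 14 down.
R3C2 = 14 − 5 = 9 completes the 14 down.
R2C1 = 3: the only remaining digit allowed by both the 6 across and the 9 down.
R2C3 = 6 − 5 = 1 completes the 6 across.
R3C1 = 9 − 4 = 5 completes the 9 down.
R3C3 = 21 − 14 = 7 completes the 21 across.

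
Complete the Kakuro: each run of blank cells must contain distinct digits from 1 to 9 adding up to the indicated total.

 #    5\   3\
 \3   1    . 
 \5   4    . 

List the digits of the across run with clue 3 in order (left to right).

1, 2

3 in 2 cells must be {1,2}.
R1C2 = 3 − 1 = 2 completes the 3 across.
R2C2 = 5 − 4 = 1 completes the 5 across.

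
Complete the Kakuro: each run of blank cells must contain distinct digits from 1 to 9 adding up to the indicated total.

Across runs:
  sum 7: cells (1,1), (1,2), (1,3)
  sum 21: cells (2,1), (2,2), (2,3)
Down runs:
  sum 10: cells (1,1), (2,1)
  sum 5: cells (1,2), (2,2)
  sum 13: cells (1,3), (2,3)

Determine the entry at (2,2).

7 in 3 cells must be {1,2,4}.
The 7 across and the 13 down share only 4, so (1,3) = 4.
The 21 across and the 5 down share only 4, so (2,2) = 4.
(2,3) = 13 − 4 = 9 completes the 13 down.
(1,2) = 5 − 4 = 1 completes the 5 down.
(2,1) = 21 − 13 = 8 completes the 21 across.
(1,1) = 7 − 5 = 2 completes the 7 across.

4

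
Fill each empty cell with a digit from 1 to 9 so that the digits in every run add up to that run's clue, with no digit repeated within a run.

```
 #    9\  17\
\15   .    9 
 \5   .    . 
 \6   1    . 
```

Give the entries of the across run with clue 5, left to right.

R1C1 = 15 − 9 = 6 completes the 15 across.
R2C1 = 9 − 7 = 2 completes the 9 down.
R2C2 = 5 − 2 = 3 completes the 5 across.
R3C2 = 6 − 1 = 5 completes the 6 across.

2 3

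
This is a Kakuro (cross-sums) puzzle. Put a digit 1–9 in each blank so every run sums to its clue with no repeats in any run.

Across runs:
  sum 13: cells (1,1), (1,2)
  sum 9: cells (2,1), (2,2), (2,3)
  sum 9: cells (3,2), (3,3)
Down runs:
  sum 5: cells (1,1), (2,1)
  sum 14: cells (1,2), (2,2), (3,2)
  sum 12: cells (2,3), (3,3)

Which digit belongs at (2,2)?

3

The 13 across and the 5 down share only 4, so (1,1) = 4.
(1,2) = 13 − 4 = 9 completes the 13 across.
(2,1) = 5 − 4 = 1 completes the 5 down.
No cell is forced outright now. (2,2) can only be 2 or 3 (the digits allowed by both its 9 across and its 14 down). If (2,2) = 2: then (2,3) would have to be in {6} for the 9 across but in {3,4,5,7,8,9} for the 12 down — contradiction. So (2,2) = 3.
(2,3) = 9 − 4 = 5 completes the 9 across.
(3,2) = 14 − 12 = 2 completes the 14 down.
(3,3) = 9 − 2 = 7 completes the 9 across.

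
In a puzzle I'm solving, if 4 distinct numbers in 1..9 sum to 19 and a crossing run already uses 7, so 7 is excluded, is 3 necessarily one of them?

No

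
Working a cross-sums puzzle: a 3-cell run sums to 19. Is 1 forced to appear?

No

Counterexample: {2,8,9} sums to 19 without using 1.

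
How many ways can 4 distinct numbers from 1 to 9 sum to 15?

6

4 distinct digits from 1–9 sum between 10 and 30.
Enumerating: {1,2,3,9}, {1,2,4,8}, {1,2,5,7}, {1,3,4,7}, {1,3,5,6}, {2,3,4,6}.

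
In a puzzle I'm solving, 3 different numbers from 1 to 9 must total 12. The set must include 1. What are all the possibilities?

{1,2,9}; {1,3,8}; {1,4,7}; {1,5,6}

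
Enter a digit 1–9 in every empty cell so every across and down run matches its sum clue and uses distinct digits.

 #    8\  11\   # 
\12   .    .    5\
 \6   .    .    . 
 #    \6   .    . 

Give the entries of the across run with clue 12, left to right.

7 5

6 in 3 cells must be {1,2,3}.
Nothing is forced directly, so branch on R2C3, whose candidates are 1 or 2 or 3. If R2C3 = 1: that forces R3C3 = 4, R3C2 = 2, R2C2 = 3, after which R1C2 would have to be in {3,4,5,7,8,9} for the 12 across but in {6} for the 11 down — contradiction. If R2C3 = 2: then R3C3 would have to be in {1,2,4,5} for the 6 across but in {3} for the 5 down — contradiction. So R2C3 = 3.
R3C3 = 5 − 3 = 2 completes the 5 down.
R3C2 = 6 − 2 = 4 completes the 6 across.
R1C2 = 5: the only remaining digit allowed by both the 12 across and the 11 down.
R2C2 = 11 − 9 = 2 completes the 11 down.
R1C1 = 12 − 5 = 7 completes the 12 across.
R2C1 = 6 − 5 = 1 completes the 6 across.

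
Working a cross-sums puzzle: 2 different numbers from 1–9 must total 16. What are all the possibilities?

2 distinct digits from 1–9 sum between 3 and 17.
Only one set works: {7,9}.

{7,9}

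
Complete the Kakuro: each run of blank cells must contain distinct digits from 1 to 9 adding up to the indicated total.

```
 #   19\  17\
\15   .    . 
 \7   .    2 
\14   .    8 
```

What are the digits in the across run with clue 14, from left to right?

6, 8

R1C2 = 17 − 10 = 7 completes the 17 down.
R2C1 = 7 − 2 = 5 completes the 7 across.
R3C1 = 14 − 8 = 6 completes the 14 across.
R1C1 = 15 − 7 = 8 completes the 15 across.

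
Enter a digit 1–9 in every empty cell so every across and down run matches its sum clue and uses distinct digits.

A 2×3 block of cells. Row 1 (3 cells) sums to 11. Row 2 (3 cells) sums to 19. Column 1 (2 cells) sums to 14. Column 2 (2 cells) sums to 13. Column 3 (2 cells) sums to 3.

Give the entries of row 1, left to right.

6 4 1

3 in 2 cells must be {1,2}.
The 19 across and the 3 down share only 2, so (2,3) = 2.
(1,3) = 3 − 2 = 1 completes the 3 down.
Nothing is forced directly, so branch on (1,1), whose candidates are 6 or 8. If (1,1) = 8: then (1,2) would have to be in {2} for the 11 across but in {4,5,6,7,8,9} for the 13 down — contradiction. So (1,1) = 6.
(1,2) = 11 − 7 = 4 completes the 11 across.
(2,1) = 14 − 6 = 8 completes the 14 down.
(2,2) = 19 − 10 = 9 completes the 19 across.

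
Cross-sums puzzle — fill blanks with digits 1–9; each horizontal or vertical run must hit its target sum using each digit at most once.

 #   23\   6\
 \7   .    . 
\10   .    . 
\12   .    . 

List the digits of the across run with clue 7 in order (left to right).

23 in 3 cells must be {6,8,9}; 6 in 3 cells must be {1,2,3}.
The 7 across and the 23 down share only 6, so R1C1 = 6.
R1C2 = 7 − 6 = 1 completes the 7 across.
Given what's placed, R3C2 must be 3 to fit the 12 across and 6 down.
R2C2 = 6 − 4 = 2 completes the 6 down.
R3C1 = 12 − 3 = 9 completes the 12 across.
R2C1 = 10 − 2 = 8 completes the 10 across.

6 1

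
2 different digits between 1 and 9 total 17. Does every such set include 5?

No

The only way to make 17 from 2 distinct digits is {8,9}, which does not contain 5.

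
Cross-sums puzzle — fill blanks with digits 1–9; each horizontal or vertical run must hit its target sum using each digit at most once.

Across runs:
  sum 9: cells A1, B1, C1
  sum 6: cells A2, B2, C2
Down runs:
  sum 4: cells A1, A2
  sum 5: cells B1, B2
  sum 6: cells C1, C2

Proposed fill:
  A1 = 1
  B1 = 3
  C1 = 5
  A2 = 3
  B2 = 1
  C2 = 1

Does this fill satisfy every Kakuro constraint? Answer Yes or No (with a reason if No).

No — the across run A2–C2 sums to 5, not 6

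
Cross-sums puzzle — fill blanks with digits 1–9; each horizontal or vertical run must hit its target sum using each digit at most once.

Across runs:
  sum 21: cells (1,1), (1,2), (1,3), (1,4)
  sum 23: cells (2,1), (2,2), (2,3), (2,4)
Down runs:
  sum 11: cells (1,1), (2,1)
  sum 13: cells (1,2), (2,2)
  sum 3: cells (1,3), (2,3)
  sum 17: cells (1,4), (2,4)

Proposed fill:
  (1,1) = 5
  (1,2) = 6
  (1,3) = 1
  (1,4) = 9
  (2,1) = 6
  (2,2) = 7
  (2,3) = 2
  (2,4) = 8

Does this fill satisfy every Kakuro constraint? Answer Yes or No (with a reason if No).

Across: 5+6+1+9=21; 6+7+2+8=23. Down: 5+6=11; 6+7=13; 1+2=3; 9+8=17. No digit repeats within any run.

Yes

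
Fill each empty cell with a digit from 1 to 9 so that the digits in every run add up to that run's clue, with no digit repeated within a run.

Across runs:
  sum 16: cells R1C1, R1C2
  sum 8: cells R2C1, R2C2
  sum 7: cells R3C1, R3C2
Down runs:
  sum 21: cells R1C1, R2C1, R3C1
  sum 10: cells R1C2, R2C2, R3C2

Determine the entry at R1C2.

7

16 in 2 cells must be {7,9}.
The 16 across and the 10 down share only 7, so R1C2 = 7.
R1C1 = 16 − 7 = 9 completes the 16 across.
Nothing is forced directly, so branch on R2C1, whose candidates are 5 or 7. If R2C1 = 5: then R2C2 would have to be in {3} for the 8 across but in {1,2} for the 10 down — contradiction. So R2C1 = 7.
R2C2 = 8 − 7 = 1 completes the 8 across.
R3C1 = 21 − 16 = 5 completes the 21 down.
R3C2 = 7 − 5 = 2 completes the 7 across.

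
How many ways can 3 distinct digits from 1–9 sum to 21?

3 distinct digits from 1–9 sum between 6 and 24.
Enumerating: {4,8,9}, {5,7,9}, {6,7,8}.

3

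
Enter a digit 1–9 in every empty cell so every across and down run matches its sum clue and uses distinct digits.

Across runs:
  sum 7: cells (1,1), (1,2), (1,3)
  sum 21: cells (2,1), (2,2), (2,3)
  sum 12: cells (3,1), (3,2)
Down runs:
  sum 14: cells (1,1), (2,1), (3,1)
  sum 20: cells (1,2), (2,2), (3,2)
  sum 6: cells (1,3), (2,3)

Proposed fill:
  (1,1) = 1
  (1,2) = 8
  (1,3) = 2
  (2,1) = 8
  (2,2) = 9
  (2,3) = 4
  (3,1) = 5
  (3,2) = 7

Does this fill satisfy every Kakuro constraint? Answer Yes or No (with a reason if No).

No — the across run (1,1)–(1,3) sums to 11, not 7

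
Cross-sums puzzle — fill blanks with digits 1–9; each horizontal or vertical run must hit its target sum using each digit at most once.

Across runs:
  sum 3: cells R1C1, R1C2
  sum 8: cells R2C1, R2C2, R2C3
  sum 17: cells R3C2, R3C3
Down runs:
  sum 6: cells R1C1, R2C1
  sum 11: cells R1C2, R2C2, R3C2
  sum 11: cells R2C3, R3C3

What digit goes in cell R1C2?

3 in 2 cells must be {1,2}; 17 in 2 cells must be {8,9}.
The 17 across and the 11 down share only 8, so R3C2 = 8.
R3C3 = 17 − 8 = 9 completes the 17 across.
R2C3 = 11 − 9 = 2 completes the 11 down.
R2C2 = 1: the only remaining digit allowed by both the 8 across and the 11 down.
R1C2 = 11 − 9 = 2 completes the 11 down.
R2C1 = 8 − 3 = 5 completes the 8 across.
R1C1 = 3 − 2 = 1 completes the 3 across.

2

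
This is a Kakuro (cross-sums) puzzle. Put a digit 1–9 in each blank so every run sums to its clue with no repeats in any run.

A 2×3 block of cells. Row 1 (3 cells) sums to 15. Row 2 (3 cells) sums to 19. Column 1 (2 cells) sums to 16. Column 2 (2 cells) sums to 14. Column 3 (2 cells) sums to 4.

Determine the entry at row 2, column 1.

16 in 2 cells must be {7,9}; 4 in 2 cells must be {1,3}.
The 19 across and the 4 down share only 3, so (2,3) = 3.
(1,3) = 4 − 3 = 1 completes the 4 down.
Given what's placed, (2,2) must be 9 to fit the 19 across and 14 down.
(1,1) = 9: the only remaining digit allowed by both the 15 across and the 16 down.
(1,2) = 15 − 10 = 5 completes the 15 across.
(2,1) = 19 − 12 = 7 completes the 19 across.

7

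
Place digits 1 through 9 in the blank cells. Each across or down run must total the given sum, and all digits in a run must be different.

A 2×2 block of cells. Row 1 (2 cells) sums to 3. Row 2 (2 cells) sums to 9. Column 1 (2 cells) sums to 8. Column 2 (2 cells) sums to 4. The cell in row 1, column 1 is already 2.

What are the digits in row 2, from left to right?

6 3

3 in 2 cells must be {1,2}; 4 in 2 cells must be {1,3}.
(1,2) = 3 − 2 = 1 completes the 3 across.
(2,1) = 8 − 2 = 6 completes the 8 down.
(2,2) = 9 − 6 = 3 completes the 9 across.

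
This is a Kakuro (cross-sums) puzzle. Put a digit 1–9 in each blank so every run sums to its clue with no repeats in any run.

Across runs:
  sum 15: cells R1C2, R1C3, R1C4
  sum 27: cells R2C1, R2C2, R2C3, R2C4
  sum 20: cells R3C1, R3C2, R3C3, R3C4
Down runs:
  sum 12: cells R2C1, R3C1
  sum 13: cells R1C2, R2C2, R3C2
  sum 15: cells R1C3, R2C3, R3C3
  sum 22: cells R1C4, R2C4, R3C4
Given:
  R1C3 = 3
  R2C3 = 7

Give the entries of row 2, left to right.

R3C3 = 15 − 10 = 5 completes the 15 down.
Nothing is forced directly, so branch on R1C4, whose candidates are 5 or 7 or 8. If R1C4 = 5: that forces R1C2 = 7, R2C2 = 5, R2C4 = 9, R3C2 = 1, R3C4 = 8, after which R2C1 would have to be in {6} for the 27 across but in {3,4,5,7,8,9} for the 12 down — contradiction. If R1C4 = 8: that forces R1C2 = 4, R3C4 = 9, R2C4 = 5, R3C1 = 4, R3C2 = 2, after which R2C1 would have to be in {6,9} for the 27 across but in {8} for the 12 down — contradiction. So R1C4 = 7.
R1C2 = 15 − 10 = 5 completes the 15 across.
R2C2 = 6: the only remaining digit allowed by both the 27 across and the 13 down.
Given what's placed, R2C4 must be 9 to fit the 27 across and 22 down.
R3C2 = 13 − 11 = 2 completes the 13 down.
R3C4 = 22 − 16 = 6 completes the 22 down.
R2C1 = 27 − 22 = 5 completes the 27 across.

5 6 7 9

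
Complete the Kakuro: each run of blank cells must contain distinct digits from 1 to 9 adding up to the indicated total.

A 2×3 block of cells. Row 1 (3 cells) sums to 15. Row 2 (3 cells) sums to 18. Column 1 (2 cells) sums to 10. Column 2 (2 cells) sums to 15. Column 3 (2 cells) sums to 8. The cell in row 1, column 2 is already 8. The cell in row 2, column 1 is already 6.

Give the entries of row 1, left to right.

(1,1) = 10 − 6 = 4 completes the 10 down.
(1,3) = 15 − 12 = 3 completes the 15 across.
(2,2) = 15 − 8 = 7 completes the 15 down.
(2,3) = 18 − 13 = 5 completes the 18 across.

4 8 3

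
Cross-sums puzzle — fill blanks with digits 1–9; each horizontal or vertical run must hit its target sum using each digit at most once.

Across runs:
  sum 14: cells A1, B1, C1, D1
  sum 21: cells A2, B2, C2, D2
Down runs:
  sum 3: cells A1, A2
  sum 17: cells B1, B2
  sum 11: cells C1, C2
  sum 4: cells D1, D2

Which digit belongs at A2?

3 in 2 cells must be {1,2}; 17 in 2 cells must be {8,9}; 4 in 2 cells must be {1,3}.
Only 8 fits B1 under both its across sum 14 and down sum 17.
B2 = 17 − 8 = 9 completes the 17 down.
Nothing is forced directly, so branch on D1, whose candidates are 1 or 3. If D1 = 3: that forces C1 = 2, after which C2 would have to be in {1,2,3,4,5,6,7,8} for the 21 across but in {9} for the 11 down — contradiction. So D1 = 1.
A1 = 2: the only remaining digit allowed by both the 14 across and the 3 down.
C1 = 14 − 11 = 3 completes the 14 across.
A2 = 3 − 2 = 1 completes the 3 down.

1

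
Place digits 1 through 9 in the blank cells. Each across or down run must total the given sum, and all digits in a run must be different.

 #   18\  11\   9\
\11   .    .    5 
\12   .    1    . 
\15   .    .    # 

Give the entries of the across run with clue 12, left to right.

7 1 4

R2C3 = 9 − 5 = 4 completes the 9 down.
R2C1 = 12 − 5 = 7 completes the 12 across.
R1C1 = 2: the only remaining digit allowed by both the 11 across and the 18 down.
R1C2 = 11 − 7 = 4 completes the 11 across.
R3C1 = 18 − 9 = 9 completes the 18 down.
R3C2 = 15 − 9 = 6 completes the 15 across.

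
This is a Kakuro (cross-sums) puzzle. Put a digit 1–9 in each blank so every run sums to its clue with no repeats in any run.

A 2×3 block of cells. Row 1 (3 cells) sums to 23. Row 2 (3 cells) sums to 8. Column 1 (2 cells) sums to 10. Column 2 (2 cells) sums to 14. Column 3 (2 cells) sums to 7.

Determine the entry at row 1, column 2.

23 in 3 cells must be {6,8,9}.
The 23 across and the 7 down share only 6, so (1,3) = 6.
The 8 across and the 14 down share only 5, so (2,2) = 5.
(2,3) = 7 − 6 = 1 completes the 7 down.
(1,2) = 14 − 5 = 9 completes the 14 down.
(2,1) = 8 − 6 = 2 completes the 8 across.
(1,1) = 23 − 15 = 8 completes the 23 across.

9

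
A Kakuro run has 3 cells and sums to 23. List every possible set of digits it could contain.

3 distinct digits from 1–9 sum between 6 and 24.
Only one set works: {6,8,9}.

{6,8,9}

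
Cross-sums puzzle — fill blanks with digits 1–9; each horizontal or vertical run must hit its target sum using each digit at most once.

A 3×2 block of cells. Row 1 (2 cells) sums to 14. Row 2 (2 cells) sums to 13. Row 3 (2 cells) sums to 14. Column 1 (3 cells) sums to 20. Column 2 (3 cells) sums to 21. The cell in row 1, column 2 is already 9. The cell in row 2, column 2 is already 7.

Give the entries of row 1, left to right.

(1,1) = 14 − 9 = 5 completes the 14 across.
(2,1) = 13 − 7 = 6 completes the 13 across.
(3,1) = 20 − 11 = 9 completes the 20 down.
(3,2) = 14 − 9 = 5 completes the 14 across.

5, 9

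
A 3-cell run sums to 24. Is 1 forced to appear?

The only way to make 24 from 3 distinct digits is {7,8,9}, which does not contain 1.

No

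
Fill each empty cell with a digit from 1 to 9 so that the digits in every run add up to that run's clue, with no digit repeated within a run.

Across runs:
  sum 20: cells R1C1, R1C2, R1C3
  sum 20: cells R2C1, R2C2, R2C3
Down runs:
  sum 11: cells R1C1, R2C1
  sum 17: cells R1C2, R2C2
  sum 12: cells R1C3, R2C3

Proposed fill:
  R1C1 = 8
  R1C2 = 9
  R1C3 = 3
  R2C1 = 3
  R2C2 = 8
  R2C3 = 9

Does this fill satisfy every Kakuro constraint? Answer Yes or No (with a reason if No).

Yes

Across: 8+9+3=20; 3+8+9=20. Down: 8+3=11; 9+8=17; 3+9=12. No digit repeats within any run.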